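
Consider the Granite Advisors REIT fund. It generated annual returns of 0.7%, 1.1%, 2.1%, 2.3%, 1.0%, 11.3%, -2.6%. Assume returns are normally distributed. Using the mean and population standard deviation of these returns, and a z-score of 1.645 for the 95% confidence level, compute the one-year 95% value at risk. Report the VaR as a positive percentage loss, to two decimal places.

4.27

r̄ = (0.7 + 1.1 + 2.1 + 2.3 + 1 + 11.3 − 2.6) / 7 = 15.90 / 7 = 2.2714%
Σ(r − r̄)² = 110.7343; population σ = √(110.7343/7) = 3.9773%
VaR = −(r̄ − z·σ) = −(2.2714 − 1.645 × 3.9773) = −(-4.2713) = 4.2713%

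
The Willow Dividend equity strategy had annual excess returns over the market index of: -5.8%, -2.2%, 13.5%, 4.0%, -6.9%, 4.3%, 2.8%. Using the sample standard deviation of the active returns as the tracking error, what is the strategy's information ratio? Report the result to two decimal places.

Mean return r̄ = 9.70 / 7 = 1.3857%
Sample std dev = √[297.2286 / 6] = 7.0383%
IR = r̄ / tracking error = 1.3857 / 7.0383 = 0.1969

0.20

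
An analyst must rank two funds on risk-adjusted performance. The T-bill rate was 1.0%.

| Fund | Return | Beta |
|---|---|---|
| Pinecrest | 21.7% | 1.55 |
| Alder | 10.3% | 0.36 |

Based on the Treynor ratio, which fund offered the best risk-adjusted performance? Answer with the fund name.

Alder

Pinecrest: Treynor = (21.7% − 1.0%) / 1.55 = 13.355
Alder: Treynor = (10.3% − 1.0%) / 0.36 = 25.833
Highest: Alder (25.833).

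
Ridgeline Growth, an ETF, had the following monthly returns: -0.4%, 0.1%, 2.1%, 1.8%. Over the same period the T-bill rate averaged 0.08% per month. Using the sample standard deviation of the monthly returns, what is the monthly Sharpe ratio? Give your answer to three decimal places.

0.664

Mean return μ = 3.60 / 4 = 0.9000%
Sample σ = √[Σ(r − μ)² / 3] = √[4.5800 / 3] = √1.5267 = 1.2356%
Sharpe = (μ − rf) / σ = (0.9000 − 0.08) / 1.2356 = 0.8200 / 1.2356 = 0.6636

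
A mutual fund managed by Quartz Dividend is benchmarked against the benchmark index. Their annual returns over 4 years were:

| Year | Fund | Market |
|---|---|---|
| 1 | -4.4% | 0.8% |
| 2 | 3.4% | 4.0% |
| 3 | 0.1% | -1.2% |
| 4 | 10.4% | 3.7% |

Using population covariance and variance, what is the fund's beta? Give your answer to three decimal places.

1.686

r̄p = 2.3750%,  r̄m = 1.8250%
Cov = Σ(rp − r̄p)(rm − r̄m) / 4 = 7.7756
Var(rm) = Σ(rm − r̄m)² / 4 = 4.6119
β = Cov / Var = 7.7756 / 4.6119 = 1.6860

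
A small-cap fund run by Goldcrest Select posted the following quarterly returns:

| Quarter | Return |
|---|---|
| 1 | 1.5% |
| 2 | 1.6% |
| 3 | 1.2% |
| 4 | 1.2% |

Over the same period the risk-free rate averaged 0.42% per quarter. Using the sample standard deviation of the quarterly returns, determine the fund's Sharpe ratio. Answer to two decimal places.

μ = (1.5 + 1.6 + 1.2 + 1.2) / 4 = 5.50 / 4 = 1.3750%
Σ(r − μ)² = 0.1275; sample σ = √(0.1275/3) = 0.2062%
Sharpe = (μ − rf) / σ = (1.3750 − 0.42) / 0.2062 = 0.9550 / 0.2062 = 4.6314

4.63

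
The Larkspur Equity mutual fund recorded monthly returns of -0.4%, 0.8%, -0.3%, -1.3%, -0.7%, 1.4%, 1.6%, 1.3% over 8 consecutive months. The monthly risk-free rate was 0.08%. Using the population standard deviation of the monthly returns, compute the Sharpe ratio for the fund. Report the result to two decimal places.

r̄ = (-0.4 + 0.8 − 0.3 − 1.3 − 0.7 + 1.4 + 1.6 + 1.3) / 8 = 0.3000%
Population σ = √[Σ(r − r̄)² / 8] = √[8.5600 / 8] = √1.0700 = 1.0344%
Sharpe = (r̄ − rf) / σ = (0.3000 − 0.08) / 1.0344 = 0.2200 / 1.0344 = 0.2127

0.21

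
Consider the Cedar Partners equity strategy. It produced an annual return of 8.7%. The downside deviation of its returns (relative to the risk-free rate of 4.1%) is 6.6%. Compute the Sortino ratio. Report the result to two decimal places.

0.70

Sortino = (Rp − Rf) / σd = (8.7% − 4.1%) / 6.6% = 4.60% / 6.6% = 0.6970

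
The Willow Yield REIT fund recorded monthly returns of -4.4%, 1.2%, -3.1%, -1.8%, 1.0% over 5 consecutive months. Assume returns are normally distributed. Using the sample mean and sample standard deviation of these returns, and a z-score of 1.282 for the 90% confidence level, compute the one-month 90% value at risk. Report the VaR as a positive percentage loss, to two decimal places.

4.60

μ = (-4.4 + 1.2 − 3.1 − 1.8 + 1) / 5 = -1.4200%
Σ(r − μ)² = (-4.4 − (-1.4200))² + (1.2 − (-1.4200))² + (-3.1 − (-1.4200))² + … = 24.5680
σ = √[24.5680 / 4] = 2.4783%
VaR = −(μ − z·σ) = −(-1.4200 − 1.282 × 2.4783) = −(-4.5972) = 4.5972%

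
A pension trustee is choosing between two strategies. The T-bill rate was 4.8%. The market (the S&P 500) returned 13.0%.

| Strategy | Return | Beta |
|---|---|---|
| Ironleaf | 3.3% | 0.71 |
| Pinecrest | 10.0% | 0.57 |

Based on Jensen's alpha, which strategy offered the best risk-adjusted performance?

Pinecrest

Ironleaf: α = 3.3% − [4.8% + 0.71 × (13.0% − 4.8%)] = -7.322
Pinecrest: α = 10.0% − [4.8% + 0.57 × (13.0% − 4.8%)] = 0.526
Highest: Pinecrest (0.526).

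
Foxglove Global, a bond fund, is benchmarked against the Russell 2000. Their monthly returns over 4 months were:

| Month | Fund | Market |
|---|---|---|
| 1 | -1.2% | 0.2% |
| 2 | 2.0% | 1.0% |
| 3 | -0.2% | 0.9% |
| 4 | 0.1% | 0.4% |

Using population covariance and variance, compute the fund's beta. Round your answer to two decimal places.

r̄p = 0.1750%,  r̄m = 0.6250%
Cov = Σ(rp − r̄p)(rm − r̄m) / 4 = 0.2956
Var(rm) = Σ(rm − r̄m)² / 4 = 0.1119
β = Cov / Var = 0.2956 / 0.1119 = 2.6416

2.64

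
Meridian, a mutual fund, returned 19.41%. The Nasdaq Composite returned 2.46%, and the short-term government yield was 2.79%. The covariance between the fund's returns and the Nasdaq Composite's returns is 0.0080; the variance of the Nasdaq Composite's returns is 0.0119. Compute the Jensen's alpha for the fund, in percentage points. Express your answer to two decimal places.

β = Cov / Var = 0.0080 / 0.0119 = 0.6723
E[R] = Rf + β(Rm − Rf) = 2.79% + 0.6723 × (2.46% − 2.79%) = 2.5681%
α = Rp − E[R] = 19.41% − 2.5681% = 16.8419

16.84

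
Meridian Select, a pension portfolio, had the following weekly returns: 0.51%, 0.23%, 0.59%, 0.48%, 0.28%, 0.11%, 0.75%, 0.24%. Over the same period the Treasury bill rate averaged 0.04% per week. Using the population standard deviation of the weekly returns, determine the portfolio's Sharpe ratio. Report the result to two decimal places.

1.77

r̄ = (0.51 + 0.23 + 0.59 + 0.48 + 0.28 + 0.11 + 0.75 + 0.24) / 8 = 3.190 / 8 = 0.3988%
Population std dev = √[0.3301 / 8] = 0.2031%
Sharpe = (r̄ − rf) / σ = (0.3988 − 0.04) / 0.2031 = 0.3588 / 0.2031 = 1.7666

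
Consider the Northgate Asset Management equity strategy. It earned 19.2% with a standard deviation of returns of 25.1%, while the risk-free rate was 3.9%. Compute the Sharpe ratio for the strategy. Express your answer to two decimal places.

Sharpe = (Rp − Rf) / σp = (19.2% − 3.9%) / 25.1% = 15.30% / 25.1% = 0.6096

0.61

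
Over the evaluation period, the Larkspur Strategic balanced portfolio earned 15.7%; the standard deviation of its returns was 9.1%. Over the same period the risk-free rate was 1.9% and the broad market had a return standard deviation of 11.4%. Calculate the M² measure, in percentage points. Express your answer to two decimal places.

Sharpe = (Rp − Rf) / σp = (15.7% − 1.9%) / 9.1% = 1.5165
M² = Rf + Sharpe × σm = 1.9% + 1.5165 × 11.4% = 19.1881%

19.19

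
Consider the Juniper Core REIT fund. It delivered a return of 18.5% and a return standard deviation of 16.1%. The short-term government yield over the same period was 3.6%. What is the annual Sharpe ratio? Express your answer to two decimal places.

0.93

Sharpe = (Rp − Rf) / σp = (18.5% − 3.6%) / 16.1% = 14.90% / 16.1% = 0.9255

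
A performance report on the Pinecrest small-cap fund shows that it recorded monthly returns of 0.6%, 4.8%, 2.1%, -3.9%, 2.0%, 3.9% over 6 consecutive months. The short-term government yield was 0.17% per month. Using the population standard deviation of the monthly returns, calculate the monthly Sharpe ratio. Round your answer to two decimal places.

μ = (0.6 + 4.8 + 2.1 − 3.9 + 2 + 3.9) / 6 = 9.50 / 6 = 1.5833%
Population std dev = √[47.1883 / 6] = 2.8044%
Sharpe = (μ − rf) / σ = (1.5833 − 0.17) / 2.8044 = 1.4133 / 2.8044 = 0.5040

0.50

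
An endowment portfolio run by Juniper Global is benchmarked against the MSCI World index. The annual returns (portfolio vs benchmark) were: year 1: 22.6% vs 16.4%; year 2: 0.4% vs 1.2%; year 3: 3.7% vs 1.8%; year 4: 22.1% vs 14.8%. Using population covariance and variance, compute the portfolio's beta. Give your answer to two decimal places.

r̄p = 12.2000%,  r̄m = 8.5500%
Cov = Σ(rp − r̄p)(rm − r̄m) / 4 = 71.9050
Var(rm) = Σ(rm − r̄m)² / 4 = 50.0675
β = Cov / Var = 71.9050 / 50.0675 = 1.4362

1.44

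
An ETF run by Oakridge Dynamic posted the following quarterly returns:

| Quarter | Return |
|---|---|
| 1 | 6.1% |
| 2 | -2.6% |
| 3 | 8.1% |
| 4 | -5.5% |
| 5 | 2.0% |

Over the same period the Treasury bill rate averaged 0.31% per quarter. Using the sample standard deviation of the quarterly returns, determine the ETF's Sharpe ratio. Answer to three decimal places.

Mean return r̄ = 8.10 / 5 = 1.6200%
Σ(r − r̄)² = 130.7080; sample σ = √(130.7080/4) = 5.7164%
Sharpe = (r̄ − rf) / σ = (1.6200 − 0.31) / 5.7164 = 1.3100 / 5.7164 = 0.2292

0.229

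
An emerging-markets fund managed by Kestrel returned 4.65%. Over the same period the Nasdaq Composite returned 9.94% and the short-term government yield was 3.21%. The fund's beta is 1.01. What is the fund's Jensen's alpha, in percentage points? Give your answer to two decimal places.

CAPM expected return = Rf + β(Rm − Rf) = 3.21% + 1.01 × (9.94% − 3.21%) = 3.21 + 1.01 × 6.73 = 10.0073%
Jensen's α = Rp − E[R] = 4.65% − 10.0073% = -5.3573

-5.36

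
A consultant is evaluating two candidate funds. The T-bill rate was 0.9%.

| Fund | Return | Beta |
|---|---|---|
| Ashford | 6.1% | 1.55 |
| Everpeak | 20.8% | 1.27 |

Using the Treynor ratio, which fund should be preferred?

Ashford: Treynor = (6.1% − 0.9%) / 1.55 = 3.355
Everpeak: Treynor = (20.8% − 0.9%) / 1.27 = 15.669
Highest: Everpeak (15.669).

Everpeak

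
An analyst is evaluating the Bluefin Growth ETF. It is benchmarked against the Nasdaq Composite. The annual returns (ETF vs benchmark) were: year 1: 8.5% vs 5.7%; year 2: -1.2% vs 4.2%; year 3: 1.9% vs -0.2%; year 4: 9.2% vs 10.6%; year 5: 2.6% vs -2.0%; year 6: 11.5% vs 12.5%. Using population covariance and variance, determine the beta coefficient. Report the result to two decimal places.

r̄p = 5.4167%,  r̄m = 5.1333%
Cov = Σ(rp − r̄p)(rm − r̄m) / 6 = 18.7111
Var(rm) = Σ(rm − r̄m)² / 6 = 27.4456
β = Cov / Var = 18.7111 / 27.4456 = 0.6818

0.68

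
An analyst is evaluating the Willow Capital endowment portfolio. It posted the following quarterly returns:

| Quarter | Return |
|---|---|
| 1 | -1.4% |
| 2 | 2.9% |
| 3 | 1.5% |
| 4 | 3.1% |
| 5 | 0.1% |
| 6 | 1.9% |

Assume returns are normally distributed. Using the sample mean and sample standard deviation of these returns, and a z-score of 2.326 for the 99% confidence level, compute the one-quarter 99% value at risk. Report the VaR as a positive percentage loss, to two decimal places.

r̄ = (-1.4 + 2.9 + 1.5 + 3.1 + 0.1 + 1.9) / 6 = 8.10 / 6 = 1.3500%
Σ(r − r̄)² = (-1.4 − 1.3500)² + (2.9 − 1.3500)² + (1.5 − 1.3500)² + … = 14.9150
sample σ = √(14.9150 / 5) = √2.9830 = 1.7271%
VaR = −(r̄ − z·σ) = −(1.3500 − 2.326 × 1.7271) = −(-2.6672) = 2.6672%

2.67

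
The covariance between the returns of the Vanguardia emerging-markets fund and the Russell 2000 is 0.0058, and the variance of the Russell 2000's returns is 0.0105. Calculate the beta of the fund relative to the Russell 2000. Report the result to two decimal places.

β = Cov(Rp, Rm) / Var(Rm) = 0.0058 / 0.0105 = 0.5524

0.55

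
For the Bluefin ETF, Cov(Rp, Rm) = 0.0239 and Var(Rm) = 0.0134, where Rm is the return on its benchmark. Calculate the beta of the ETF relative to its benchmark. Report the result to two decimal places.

β = Cov(Rp, Rm) / Var(Rm) = 0.0239 / 0.0134 = 1.7836

1.78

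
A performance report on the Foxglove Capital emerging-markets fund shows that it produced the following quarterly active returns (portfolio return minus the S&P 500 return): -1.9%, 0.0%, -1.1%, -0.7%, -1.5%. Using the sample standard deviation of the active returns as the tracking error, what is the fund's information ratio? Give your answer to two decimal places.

-1.42

μ = (-1.9 + 0 − 1.1 − 0.7 − 1.5) / 5 = -5.20 / 5 = -1.0400%
Sample std dev = √[2.1520 / 4] = 0.7335%
IR = μ / tracking error = -1.0400 / 0.7335 = -1.4179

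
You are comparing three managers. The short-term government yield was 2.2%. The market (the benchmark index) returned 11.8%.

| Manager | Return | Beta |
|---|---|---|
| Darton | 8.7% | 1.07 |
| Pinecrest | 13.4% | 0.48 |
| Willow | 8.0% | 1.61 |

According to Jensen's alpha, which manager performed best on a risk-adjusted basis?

Darton: α = 8.7% − [2.2% + 1.07 × (11.8% − 2.2%)] = -3.772
Pinecrest: α = 13.4% − [2.2% + 0.48 × (11.8% − 2.2%)] = 6.592
Willow: α = 8.0% − [2.2% + 1.61 × (11.8% − 2.2%)] = -9.656
Highest: Pinecrest (6.592).

Pinecrest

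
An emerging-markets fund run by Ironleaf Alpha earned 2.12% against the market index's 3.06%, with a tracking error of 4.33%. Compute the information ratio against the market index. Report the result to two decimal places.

-0.22

IR = (Rp − Rb) / TE = (2.12% − 3.06%) / 4.33% = -0.94% / 4.33% = -0.2171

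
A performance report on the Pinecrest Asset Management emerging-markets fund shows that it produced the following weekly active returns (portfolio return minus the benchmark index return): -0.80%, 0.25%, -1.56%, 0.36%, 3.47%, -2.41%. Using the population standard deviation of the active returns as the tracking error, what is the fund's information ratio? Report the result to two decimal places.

-0.06

μ = (-0.8 + 0.25 − 1.56 + 0.36 + 3.47 − 2.41) / 6 = -0.690 / 6 = -0.1150%
Σ(r − μ)² = 21.0354; population σ = √(21.0354/6) = 1.8724%
IR = μ / tracking error = -0.1150 / 1.8724 = -0.0614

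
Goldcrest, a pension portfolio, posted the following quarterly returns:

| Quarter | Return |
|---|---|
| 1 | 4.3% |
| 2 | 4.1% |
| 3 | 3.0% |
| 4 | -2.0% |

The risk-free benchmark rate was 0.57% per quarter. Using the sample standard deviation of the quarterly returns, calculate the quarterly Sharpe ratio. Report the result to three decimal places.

0.602

Mean return μ = 9.40 / 4 = 2.3500%
Sample σ = √[Σ(r − μ)² / 3] = √[26.2100 / 3] = √8.7367 = 2.9558%
Sharpe = (μ − rf) / σ = (2.3500 − 0.57) / 2.9558 = 1.7800 / 2.9558 = 0.6022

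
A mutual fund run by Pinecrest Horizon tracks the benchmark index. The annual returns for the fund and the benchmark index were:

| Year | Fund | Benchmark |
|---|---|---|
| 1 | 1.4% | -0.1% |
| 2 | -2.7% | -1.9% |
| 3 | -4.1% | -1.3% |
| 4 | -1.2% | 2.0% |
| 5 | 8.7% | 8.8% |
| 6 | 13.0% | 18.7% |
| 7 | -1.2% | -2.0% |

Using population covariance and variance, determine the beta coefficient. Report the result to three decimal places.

r̄p = 1.9857%,  r̄m = 3.4571%
Cov = Σ(rp − r̄p)(rm − r̄m) / 7 = 40.2751
Var(rm) = Σ(rm − r̄m)² / 7 = 50.9682
β = Cov / Var = 40.2751 / 50.9682 = 0.7902

0.790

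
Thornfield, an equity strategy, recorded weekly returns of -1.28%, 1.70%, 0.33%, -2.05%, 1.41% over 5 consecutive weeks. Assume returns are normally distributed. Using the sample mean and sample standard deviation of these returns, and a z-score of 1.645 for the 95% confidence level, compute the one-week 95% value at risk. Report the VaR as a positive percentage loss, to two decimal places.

2.68

μ = (-1.28 + 1.7 + 0.33 − 2.05 + 1.41) / 5 = 0.0220%
Sample σ = √[Σ(r − μ)² / 4] = √[10.8255 / 4] = √2.7064 = 1.6451%
VaR = −(μ − z·σ) = −(0.0220 − 1.645 × 1.6451) = −(-2.6842) = 2.6842%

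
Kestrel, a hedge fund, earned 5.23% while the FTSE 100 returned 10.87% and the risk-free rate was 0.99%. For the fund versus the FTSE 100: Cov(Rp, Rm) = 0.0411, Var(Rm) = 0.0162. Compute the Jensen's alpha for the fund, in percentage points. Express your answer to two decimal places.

-20.83

β = Cov / Var = 0.0411 / 0.0162 = 2.5370
E[R] = Rf + β(Rm − Rf) = 0.99% + 2.5370 × (10.87% − 0.99%) = 26.0556%
α = Rp − E[R] = 5.23% − 26.0556% = -20.8256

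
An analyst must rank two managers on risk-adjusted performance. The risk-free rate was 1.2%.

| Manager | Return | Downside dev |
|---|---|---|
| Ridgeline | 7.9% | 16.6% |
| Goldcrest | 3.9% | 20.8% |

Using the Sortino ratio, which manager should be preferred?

Ridgeline

Ridgeline: Sortino ratio = (7.9% − 1.2%) / 16.6% = 0.404
Goldcrest: Sortino ratio = (3.9% − 1.2%) / 20.8% = 0.130
Highest: Ridgeline (0.404).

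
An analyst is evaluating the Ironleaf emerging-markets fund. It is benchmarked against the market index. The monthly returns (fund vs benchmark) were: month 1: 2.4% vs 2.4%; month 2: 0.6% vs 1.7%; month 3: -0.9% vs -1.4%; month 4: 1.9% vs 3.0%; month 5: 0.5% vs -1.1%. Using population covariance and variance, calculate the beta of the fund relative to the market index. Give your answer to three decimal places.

r̄p = 0.9000%,  r̄m = 0.9200%
Cov = Σ(rp − r̄p)(rm − r̄m) / 5 = 1.8100
Var(rm) = Σ(rm − r̄m)² / 5 = 3.3176
β = Cov / Var = 1.8100 / 3.3176 = 0.5456

0.546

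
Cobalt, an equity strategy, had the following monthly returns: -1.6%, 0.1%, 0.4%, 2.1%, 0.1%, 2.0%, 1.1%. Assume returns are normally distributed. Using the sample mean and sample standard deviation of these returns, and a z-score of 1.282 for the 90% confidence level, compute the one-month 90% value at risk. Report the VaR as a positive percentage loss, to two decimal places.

1.04

μ = (-1.6 + 0.1 + 0.4 + 2.1 + 0.1 + 2 + 1.1) / 7 = 0.6000%
Sample std dev = √[9.8400 / 6] = 1.2806%
VaR = −(μ − z·σ) = −(0.6000 − 1.282 × 1.2806) = −(-1.0417) = 1.0417%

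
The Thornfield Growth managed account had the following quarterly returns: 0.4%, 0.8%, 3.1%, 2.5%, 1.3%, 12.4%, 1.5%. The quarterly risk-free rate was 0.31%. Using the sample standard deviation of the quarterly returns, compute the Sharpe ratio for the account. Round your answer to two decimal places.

0.68

r̄ = (0.4 + 0.8 + 3.1 + 2.5 + 1.3 + 12.4 + 1.5) / 7 = 22.00 / 7 = 3.1429%
Sample σ = √[Σ(r − r̄)² / 6] = √[105.2171 / 6] = √17.5362 = 4.1876%
Sharpe = (r̄ − rf) / σ = (3.1429 − 0.31) / 4.1876 = 2.8329 / 4.1876 = 0.6765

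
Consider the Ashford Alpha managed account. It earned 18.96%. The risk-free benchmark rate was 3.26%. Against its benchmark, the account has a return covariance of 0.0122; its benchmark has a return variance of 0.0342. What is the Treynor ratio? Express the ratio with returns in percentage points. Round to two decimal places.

β = Cov / Var = 0.0122 / 0.0342 = 0.3567
Treynor = (Rp − Rf) / β = (18.96% − 3.26%) / 0.3567 = 15.70 / 0.3567 = 44.0146

44.01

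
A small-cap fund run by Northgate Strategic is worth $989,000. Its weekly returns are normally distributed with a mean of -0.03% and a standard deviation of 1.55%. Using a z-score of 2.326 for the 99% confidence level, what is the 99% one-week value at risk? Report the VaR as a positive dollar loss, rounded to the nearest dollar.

$35,953

Return at the 99% tail: μ − z·σ = -0.03% − 2.326 × 1.55% = -0.03 − 3.6053 = -3.6353%
VaR = −(-3.6353%) × $989,000 = 3.6353% × $989,000 = $35,953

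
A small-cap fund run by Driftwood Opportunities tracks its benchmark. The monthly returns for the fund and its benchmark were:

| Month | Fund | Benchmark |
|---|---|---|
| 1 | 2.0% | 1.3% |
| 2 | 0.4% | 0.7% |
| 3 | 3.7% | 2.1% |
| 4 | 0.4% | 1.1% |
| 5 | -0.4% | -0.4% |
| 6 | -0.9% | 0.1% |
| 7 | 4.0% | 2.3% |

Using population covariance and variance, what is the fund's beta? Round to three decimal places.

1.861

r̄p = 1.3143%,  r̄m = 1.0286%
Cov = Σ(rp − r̄p)(rm − r̄m) / 7 = 1.5567
Var(rm) = Σ(rm − r̄m)² / 7 = 0.8363
β = Cov / Var = 1.5567 / 0.8363 = 1.8614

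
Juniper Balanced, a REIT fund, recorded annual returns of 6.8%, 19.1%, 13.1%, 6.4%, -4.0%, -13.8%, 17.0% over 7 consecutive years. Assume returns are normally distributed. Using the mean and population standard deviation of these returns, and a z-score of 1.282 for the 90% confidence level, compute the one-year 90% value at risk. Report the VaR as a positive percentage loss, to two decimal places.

7.63

Mean return r̄ = 44.60 / 7 = 6.3714%
Σ(r − r̄)² = 834.8943; population σ = √(834.8943/7) = 10.9211%
VaR = −(r̄ − z·σ) = −(6.3714 − 1.282 × 10.9211) = −(-7.6295) = 7.6295%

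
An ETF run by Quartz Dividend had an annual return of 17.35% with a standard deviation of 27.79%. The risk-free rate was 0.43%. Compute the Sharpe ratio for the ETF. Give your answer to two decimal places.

Sharpe = (Rp − Rf) / σp = (17.35% − 0.43%) / 27.79% = 16.92% / 27.79% = 0.6089

0.61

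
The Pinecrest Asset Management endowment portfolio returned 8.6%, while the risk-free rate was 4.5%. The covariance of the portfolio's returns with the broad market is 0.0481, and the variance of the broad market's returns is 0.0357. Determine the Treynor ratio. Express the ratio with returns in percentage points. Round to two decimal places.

β = Cov / Var = 0.0481 / 0.0357 = 1.3473
Treynor = (Rp − Rf) / β = (8.6% − 4.5%) / 1.3473 = 4.10 / 1.3473 = 3.0431

3.04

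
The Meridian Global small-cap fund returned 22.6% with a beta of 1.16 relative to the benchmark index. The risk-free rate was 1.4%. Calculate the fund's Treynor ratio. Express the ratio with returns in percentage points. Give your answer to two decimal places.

18.28

Treynor = (Rp − Rf) / β = (22.6% − 1.4%) / 1.16 = 21.20 / 1.16 = 18.2759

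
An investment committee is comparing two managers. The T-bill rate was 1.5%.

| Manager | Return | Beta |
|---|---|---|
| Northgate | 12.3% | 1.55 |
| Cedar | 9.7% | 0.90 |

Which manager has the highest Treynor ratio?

Northgate: Treynor = (12.3% − 1.5%) / 1.55 = 6.968
Cedar: Treynor = (9.7% − 1.5%) / 0.90 = 9.111
Highest: Cedar (9.111).

Cedar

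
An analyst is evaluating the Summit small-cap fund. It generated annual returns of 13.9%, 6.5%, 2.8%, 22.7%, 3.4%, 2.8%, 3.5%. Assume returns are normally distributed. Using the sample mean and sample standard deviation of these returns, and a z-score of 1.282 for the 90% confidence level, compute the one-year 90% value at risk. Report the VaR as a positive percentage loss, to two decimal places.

1.83

μ = (13.9 + 6.5 + 2.8 + 22.7 + 3.4 + 2.8 + 3.5) / 7 = 55.60 / 7 = 7.9429%
Sample σ = √[Σ(r − μ)² / 6] = √[348.6171 / 6] = √58.1029 = 7.6225%
VaR = −(μ − z·σ) = −(7.9429 − 1.282 × 7.6225) = −(-1.8291) = 1.8291%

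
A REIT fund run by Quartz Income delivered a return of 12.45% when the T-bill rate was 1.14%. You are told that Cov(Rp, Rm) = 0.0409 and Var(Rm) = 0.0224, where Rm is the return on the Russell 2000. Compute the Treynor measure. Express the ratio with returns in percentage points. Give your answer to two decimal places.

β = Cov / Var = 0.0409 / 0.0224 = 1.8259
Treynor = (Rp − Rf) / β = (12.45% − 1.14%) / 1.8259 = 11.31 / 1.8259 = 6.1942

6.19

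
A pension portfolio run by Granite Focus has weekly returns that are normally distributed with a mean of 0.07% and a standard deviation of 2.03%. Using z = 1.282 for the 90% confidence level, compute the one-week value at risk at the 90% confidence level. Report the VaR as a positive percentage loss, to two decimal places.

2.53

VaR (as % loss) = −(μ − z·σ) = −(0.07% − 1.282 × 2.03%) = −(-2.53246%) = 2.53246%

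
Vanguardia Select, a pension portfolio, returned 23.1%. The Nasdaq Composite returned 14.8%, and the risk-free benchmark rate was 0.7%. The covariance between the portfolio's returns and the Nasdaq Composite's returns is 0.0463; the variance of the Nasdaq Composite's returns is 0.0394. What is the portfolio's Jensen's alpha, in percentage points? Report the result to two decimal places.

β = Cov / Var = 0.0463 / 0.0394 = 1.1751
E[R] = Rf + β(Rm − Rf) = 0.7% + 1.1751 × (14.8% − 0.7%) = 17.2689%
α = Rp − E[R] = 23.1% − 17.2689% = 5.8311

5.83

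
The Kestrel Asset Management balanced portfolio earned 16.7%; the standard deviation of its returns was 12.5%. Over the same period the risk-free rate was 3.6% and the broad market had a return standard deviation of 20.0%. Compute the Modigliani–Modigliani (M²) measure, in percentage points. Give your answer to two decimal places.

24.56

Sharpe = (Rp − Rf) / σp = (16.7% − 3.6%) / 12.5% = 1.0480
M² = Rf + Sharpe × σm = 3.6% + 1.0480 × 20.0% = 24.5600%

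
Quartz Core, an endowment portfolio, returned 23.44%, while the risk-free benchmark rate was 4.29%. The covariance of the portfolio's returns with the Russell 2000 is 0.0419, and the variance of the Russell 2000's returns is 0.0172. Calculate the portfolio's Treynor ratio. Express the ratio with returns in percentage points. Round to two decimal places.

β = Cov / Var = 0.0419 / 0.0172 = 2.4360
Treynor = (Rp − Rf) / β = (23.44% − 4.29%) / 2.4360 = 19.15 / 2.4360 = 7.8612

7.86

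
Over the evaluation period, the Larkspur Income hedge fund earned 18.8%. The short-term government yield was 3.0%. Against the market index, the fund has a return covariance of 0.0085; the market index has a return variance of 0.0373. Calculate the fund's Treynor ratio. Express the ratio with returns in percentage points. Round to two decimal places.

β = Cov / Var = 0.0085 / 0.0373 = 0.2279
Treynor = (Rp − Rf) / β = (18.8% − 3.0%) / 0.2279 = 15.80 / 0.2279 = 69.3287

69.33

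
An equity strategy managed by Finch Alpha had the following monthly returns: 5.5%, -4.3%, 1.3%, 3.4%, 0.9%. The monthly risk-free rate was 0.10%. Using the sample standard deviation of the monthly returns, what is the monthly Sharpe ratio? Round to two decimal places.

μ = (5.5 − 4.3 + 1.3 + 3.4 + 0.9) / 5 = 6.80 / 5 = 1.3600%
Sample std dev = √[53.5520 / 4] = 3.6590%
Sharpe = (μ − rf) / σ = (1.3600 − 0.1) / 3.6590 = 1.2600 / 3.6590 = 0.3444

0.34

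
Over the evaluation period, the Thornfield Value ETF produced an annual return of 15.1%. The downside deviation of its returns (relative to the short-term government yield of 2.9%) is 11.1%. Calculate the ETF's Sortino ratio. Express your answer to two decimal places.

Sortino = (Rp − Rf) / σd = (15.1% − 2.9%) / 11.1% = 12.20% / 11.1% = 1.0991

1.10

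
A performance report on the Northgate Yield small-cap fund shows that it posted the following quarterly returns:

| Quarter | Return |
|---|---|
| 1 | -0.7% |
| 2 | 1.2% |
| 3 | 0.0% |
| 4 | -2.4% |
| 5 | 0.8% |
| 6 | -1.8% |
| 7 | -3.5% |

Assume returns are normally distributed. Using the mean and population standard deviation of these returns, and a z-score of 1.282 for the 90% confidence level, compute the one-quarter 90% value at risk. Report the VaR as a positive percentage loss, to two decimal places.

Mean return r̄ = -6.40 / 7 = -0.9143%
Population std dev = √[17.9686 / 7] = 1.6022%
VaR = −(r̄ − z·σ) = −(-0.9143 − 1.282 × 1.6022) = −(-2.9683) = 2.9683%

2.97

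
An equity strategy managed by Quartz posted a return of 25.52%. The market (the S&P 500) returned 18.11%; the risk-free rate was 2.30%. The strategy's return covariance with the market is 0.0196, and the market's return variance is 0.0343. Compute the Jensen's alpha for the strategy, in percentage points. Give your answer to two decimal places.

14.19

β = Cov / Var = 0.0196 / 0.0343 = 0.5714
E[R] = Rf + β(Rm − Rf) = 2.30% + 0.5714 × (18.11% − 2.30%) = 11.3338%
α = Rp − E[R] = 25.52% − 11.3338% = 14.1862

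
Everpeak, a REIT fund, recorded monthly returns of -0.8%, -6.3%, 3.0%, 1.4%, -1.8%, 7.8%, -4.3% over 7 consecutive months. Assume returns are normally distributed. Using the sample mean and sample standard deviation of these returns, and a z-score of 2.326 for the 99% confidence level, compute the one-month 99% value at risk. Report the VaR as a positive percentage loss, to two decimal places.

11.12

Mean return μ = -1.00 / 7 = -0.1429%
Σ(r − μ)² = 133.7171; sample σ = √(133.7171/6) = 4.7208%
VaR = −(μ − z·σ) = −(-0.1429 − 2.326 × 4.7208) = −(-11.1235) = 11.1235%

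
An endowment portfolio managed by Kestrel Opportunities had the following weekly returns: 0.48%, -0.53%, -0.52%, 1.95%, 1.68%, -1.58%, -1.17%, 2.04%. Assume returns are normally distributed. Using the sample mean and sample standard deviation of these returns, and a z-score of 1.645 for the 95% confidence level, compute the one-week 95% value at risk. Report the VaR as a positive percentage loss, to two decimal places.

2.09

Mean return r̄ = 2.350 / 8 = 0.2938%
Σ(r − r̄)² = (0.48 − 0.2938)² + (-0.53 − 0.2938)² + (-0.52 − 0.2938)² + … = 14.7432
sample σ = √(14.7432 / 7) = √2.1062 = 1.4513%
VaR = −(r̄ − z·σ) = −(0.2938 − 1.645 × 1.4513) = −(-2.0936) = 2.0936%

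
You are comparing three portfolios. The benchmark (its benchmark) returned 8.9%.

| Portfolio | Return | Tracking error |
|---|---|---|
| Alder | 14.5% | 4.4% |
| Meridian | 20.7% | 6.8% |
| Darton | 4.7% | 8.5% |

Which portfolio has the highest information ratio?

Meridian

Alder: IR = (14.5% − 8.9%) / 4.4% = 1.273
Meridian: IR = (20.7% − 8.9%) / 6.8% = 1.735
Darton: IR = (4.7% − 8.9%) / 8.5% = -0.494
Highest: Meridian (1.735).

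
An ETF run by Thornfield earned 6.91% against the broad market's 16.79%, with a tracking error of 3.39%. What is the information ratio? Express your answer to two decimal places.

IR = (Rp − Rb) / TE = (6.91% − 16.79%) / 3.39% = -9.88% / 3.39% = -2.9145

-2.91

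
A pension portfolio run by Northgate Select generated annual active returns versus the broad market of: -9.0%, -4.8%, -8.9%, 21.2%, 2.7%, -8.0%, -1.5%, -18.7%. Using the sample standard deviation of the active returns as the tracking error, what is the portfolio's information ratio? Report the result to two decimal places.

-0.29

r̄ = (-9 − 4.8 − 8.9 + 21.2 + 2.7 − 8 − 1.5 − 18.7) / 8 = -3.3750%
Sample σ = √[Σ(r − r̄)² / 7] = √[964.7950 / 7] = √137.8279 = 11.7400%
IR = r̄ / tracking error = -3.3750 / 11.7400 = -0.2875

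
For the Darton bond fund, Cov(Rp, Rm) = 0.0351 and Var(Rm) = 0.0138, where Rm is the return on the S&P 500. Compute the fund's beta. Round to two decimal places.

2.54

β = Cov(Rp, Rm) / Var(Rm) = 0.0351 / 0.0138 = 2.5435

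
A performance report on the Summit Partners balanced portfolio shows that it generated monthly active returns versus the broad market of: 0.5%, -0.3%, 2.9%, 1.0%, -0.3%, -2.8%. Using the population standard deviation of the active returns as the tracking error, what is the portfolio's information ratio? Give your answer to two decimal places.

0.10

μ = (0.5 − 0.3 + 2.9 + 1 − 0.3 − 2.8) / 6 = 1.00 / 6 = 0.1667%
Σ(r − μ)² = (0.5 − 0.1667)² + (-0.3 − 0.1667)² + (2.9 − 0.1667)² + … = 17.5133
σ = √[17.5133 / 6] = 1.7085%
IR = μ / tracking error = 0.1667 / 1.7085 = 0.0976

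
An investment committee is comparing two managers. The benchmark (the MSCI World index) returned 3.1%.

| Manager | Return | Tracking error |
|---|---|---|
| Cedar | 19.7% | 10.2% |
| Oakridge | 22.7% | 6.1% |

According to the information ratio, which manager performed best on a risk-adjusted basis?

Oakridge

Cedar: IR = (19.7% − 3.1%) / 10.2% = 1.627
Oakridge: IR = (22.7% − 3.1%) / 6.1% = 3.213
Highest: Oakridge (3.213).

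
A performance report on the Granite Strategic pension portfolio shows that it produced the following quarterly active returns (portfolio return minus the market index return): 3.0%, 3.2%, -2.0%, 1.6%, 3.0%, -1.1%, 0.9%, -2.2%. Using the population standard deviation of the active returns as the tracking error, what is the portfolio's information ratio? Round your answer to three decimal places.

Mean return μ = 6.40 / 8 = 0.8000%
Population σ = √[Σ(r − μ)² / 8] = √[36.5400 / 8] = √4.5675 = 2.1372%
IR = μ / tracking error = 0.8000 / 2.1372 = 0.3743

0.374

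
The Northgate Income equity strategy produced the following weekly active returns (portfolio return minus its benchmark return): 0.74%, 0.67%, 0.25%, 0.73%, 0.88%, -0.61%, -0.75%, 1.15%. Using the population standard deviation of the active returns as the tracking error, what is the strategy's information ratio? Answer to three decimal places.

μ = (0.74 + 0.67 + 0.25 + 0.73 + 0.88 − 0.61 − 0.75 + 1.15) / 8 = 0.3825%
Population σ = √[Σ(r − μ)² / 8] = √[3.4530 / 8] = √0.4316 = 0.6570%
IR = μ / tracking error = 0.3825 / 0.6570 = 0.5822

0.582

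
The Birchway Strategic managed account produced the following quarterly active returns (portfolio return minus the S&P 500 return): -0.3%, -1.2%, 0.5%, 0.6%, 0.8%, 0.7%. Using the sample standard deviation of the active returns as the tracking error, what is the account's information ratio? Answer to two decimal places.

Mean return r̄ = 1.10 / 6 = 0.1833%
Sample σ = √[Σ(r − r̄)² / 5] = √[3.0683 / 5] = √0.6137 = 0.7834%
IR = r̄ / tracking error = 0.1833 / 0.7834 = 0.2340

0.23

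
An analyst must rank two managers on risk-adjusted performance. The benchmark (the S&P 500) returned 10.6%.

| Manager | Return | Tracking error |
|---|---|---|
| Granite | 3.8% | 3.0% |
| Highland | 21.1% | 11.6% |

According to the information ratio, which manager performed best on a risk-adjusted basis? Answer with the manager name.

Highland

Granite: IR = (3.8% − 10.6%) / 3.0% = -2.267
Highland: IR = (21.1% − 10.6%) / 11.6% = 0.905
Highest: Highland (0.905).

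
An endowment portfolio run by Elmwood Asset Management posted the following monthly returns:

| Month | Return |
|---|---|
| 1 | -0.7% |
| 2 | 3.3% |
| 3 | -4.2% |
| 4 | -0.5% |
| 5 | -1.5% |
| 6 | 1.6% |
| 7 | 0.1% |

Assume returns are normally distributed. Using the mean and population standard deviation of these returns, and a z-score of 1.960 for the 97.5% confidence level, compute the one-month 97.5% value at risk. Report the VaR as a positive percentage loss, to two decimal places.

Mean return r̄ = -1.90 / 7 = -0.2714%
Σ(r − r̄)² = 33.5743; population σ = √(33.5743/7) = 2.1901%
VaR = −(r̄ − z·σ) = −(-0.2714 − 1.960 × 2.1901) = −(-4.5640) = 4.5640%

4.56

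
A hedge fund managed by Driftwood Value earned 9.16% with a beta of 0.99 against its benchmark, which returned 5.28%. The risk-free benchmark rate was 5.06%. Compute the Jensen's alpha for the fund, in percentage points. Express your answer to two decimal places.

3.88

CAPM expected return = Rf + β(Rm − Rf) = 5.06% + 0.99 × (5.28% − 5.06%) = 5.06 + 0.99 × 0.22 = 5.2778%
Jensen's α = Rp − E[R] = 9.16% − 5.2778% = 3.8822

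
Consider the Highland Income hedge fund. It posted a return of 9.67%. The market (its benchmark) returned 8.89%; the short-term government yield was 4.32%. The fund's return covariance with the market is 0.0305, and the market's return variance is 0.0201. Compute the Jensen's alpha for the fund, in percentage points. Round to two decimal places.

-1.58

β = Cov / Var = 0.0305 / 0.0201 = 1.5174
E[R] = Rf + β(Rm − Rf) = 4.32% + 1.5174 × (8.89% − 4.32%) = 11.2545%
α = Rp − E[R] = 9.67% − 11.2545% = -1.5845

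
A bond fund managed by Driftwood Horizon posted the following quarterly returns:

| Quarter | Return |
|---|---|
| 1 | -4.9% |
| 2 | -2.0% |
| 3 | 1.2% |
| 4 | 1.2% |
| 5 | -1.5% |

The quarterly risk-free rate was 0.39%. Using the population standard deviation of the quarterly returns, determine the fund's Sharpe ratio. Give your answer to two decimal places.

r̄ = (-4.9 − 2 + 1.2 + 1.2 − 1.5) / 5 = -1.2000%
Population std dev = √[25.9400 / 5] = 2.2777%
Sharpe = (r̄ − rf) / σ = (-1.2000 − 0.39) / 2.2777 = -1.5900 / 2.2777 = -0.6981

-0.70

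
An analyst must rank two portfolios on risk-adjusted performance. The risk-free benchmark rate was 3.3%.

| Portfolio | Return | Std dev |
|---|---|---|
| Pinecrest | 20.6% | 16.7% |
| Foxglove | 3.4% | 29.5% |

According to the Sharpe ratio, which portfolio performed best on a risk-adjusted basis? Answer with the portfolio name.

Pinecrest

Pinecrest: Sharpe ratio = (20.6% − 3.3%) / 16.7% = 1.036
Foxglove: Sharpe ratio = (3.4% − 3.3%) / 29.5% = 0.003
Highest: Pinecrest (1.036).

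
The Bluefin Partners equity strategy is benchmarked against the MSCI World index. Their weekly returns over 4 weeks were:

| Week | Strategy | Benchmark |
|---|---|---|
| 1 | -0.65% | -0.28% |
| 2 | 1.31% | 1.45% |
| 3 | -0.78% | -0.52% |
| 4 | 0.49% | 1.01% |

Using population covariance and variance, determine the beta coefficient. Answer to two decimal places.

1.02

r̄p = 0.0925%,  r̄m = 0.4150%
Cov = Σ(rp − r̄p)(rm − r̄m) / 4 = 0.7071
Var(rm) = Σ(rm − r̄m)² / 4 = 0.6956
β = Cov / Var = 0.7071 / 0.6956 = 1.0165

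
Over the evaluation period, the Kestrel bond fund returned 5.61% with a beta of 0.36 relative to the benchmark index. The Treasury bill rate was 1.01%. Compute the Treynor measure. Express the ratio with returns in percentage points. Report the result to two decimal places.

Treynor = (Rp − Rf) / β = (5.61% − 1.01%) / 0.36 = 4.60 / 0.36 = 12.7778

12.78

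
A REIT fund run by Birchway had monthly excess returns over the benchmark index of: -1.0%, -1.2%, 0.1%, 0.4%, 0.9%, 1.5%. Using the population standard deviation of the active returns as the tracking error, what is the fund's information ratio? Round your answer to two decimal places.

0.12

r̄ = (-1 − 1.2 + 0.1 + 0.4 + 0.9 + 1.5) / 6 = 0.1167%
Population std dev = √[5.5883 / 6] = 0.9651%
IR = r̄ / tracking error = 0.1167 / 0.9651 = 0.1209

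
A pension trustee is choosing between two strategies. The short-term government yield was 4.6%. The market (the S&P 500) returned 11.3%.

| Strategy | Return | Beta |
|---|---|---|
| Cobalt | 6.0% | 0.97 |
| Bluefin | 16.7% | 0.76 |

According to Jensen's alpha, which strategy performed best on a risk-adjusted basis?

Bluefin

Cobalt: α = 6.0% − [4.6% + 0.97 × (11.3% − 4.6%)] = -5.099
Bluefin: α = 16.7% − [4.6% + 0.76 × (11.3% − 4.6%)] = 7.008
Highest: Bluefin (7.008).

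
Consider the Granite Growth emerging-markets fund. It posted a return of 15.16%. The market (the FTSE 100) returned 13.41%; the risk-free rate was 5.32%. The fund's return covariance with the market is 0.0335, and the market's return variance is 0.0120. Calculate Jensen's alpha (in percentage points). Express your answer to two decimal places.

β = Cov / Var = 0.0335 / 0.0120 = 2.7917
E[R] = Rf + β(Rm − Rf) = 5.32% + 2.7917 × (13.41% − 5.32%) = 27.9049%
α = Rp − E[R] = 15.16% − 27.9049% = -12.7449

-12.74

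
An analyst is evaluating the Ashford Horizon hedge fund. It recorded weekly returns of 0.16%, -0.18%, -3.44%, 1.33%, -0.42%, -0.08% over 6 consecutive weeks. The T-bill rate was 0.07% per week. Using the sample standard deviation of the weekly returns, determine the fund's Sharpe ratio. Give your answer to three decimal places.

Mean return r̄ = -2.630 / 6 = -0.4383%
Sample std dev = √[12.6905 / 5] = 1.5931%
Sharpe = (r̄ − rf) / σ = (-0.4383 − 0.07) / 1.5931 = -0.5083 / 1.5931 = -0.3191

-0.319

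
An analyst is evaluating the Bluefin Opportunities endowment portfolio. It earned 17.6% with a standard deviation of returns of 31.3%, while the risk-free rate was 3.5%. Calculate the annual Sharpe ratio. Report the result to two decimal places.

Sharpe = (Rp − Rf) / σp = (17.6% − 3.5%) / 31.3% = 14.10% / 31.3% = 0.4505

0.45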